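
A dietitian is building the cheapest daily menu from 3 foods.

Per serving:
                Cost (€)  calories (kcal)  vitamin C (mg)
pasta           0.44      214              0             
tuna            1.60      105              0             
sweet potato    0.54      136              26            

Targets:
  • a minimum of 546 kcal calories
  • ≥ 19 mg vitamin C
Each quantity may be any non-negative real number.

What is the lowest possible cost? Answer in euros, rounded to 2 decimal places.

€1.31

Let x1 = servings of pasta, x2 = servings of tuna, x3 = servings of sweet potato.
min 0.44x1 + 1.6x2 + 0.54x3 with:
  214x1 + 105x2 + 136x3 ≥ 546   (calories)
  26x3 ≥ 19   (vitamin C)
  x1, x2, x3 ≥ 0.
The cheapest feasible vertex uses only pasta, sweet potato; tuna is not used. Binding constraints: calories and vitamin C.
So pasta = 2.087 servings, sweet potato = 0.7308 servings.
Hence cost = 0.44·2.087 + 0.54·0.7308 = €1.3129.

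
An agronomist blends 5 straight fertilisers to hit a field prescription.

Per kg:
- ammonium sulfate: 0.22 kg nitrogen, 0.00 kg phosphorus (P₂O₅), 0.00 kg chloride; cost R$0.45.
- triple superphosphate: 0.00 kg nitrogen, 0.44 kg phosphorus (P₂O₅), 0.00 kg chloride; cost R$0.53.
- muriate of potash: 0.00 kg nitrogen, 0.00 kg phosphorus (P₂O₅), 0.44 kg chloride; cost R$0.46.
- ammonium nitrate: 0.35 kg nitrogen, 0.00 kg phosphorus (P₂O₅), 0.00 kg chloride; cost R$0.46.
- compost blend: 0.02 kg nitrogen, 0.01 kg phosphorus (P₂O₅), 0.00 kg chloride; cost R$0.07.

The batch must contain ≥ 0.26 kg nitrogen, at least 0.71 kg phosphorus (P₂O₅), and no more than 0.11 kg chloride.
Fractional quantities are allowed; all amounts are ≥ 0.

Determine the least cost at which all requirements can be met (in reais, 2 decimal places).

R$1.20

This is a linear program. Let x1 = kg of ammonium sulfate, x2 = kg of triple superphosphate, x3 = kg of muriate of potash, x4 = kg of ammonium nitrate, x5 = kg of compost blend.
Minimize 0.45x1 + 0.53x2 + 0.46x3 + 0.46x4 + 0.07x5 subject to:
  0.22x1 + 0.35x4 + 0.02x5 ≥ 0.26   (nitrogen)
  0.44x2 + 0.01x5 ≥ 0.71   (phosphorus (P₂O₅))
  0.44x3 ≤ 0.11   (chloride)
  x1, x2, x3, x4, x5 ≥ 0.
At the optimum only triple superphosphate, ammonium nitrate are positive (ammonium sulfate, muriate of potash, compost blend = 0). There the nitrogen and phosphorus (P₂O₅) constraints are tight.
Optimal quantities: triple superphosphate = 1.614 kg, ammonium nitrate = 0.7429 kg.
Total cost: 0.53·1.614 + 0.46·0.7429 = 1.1972.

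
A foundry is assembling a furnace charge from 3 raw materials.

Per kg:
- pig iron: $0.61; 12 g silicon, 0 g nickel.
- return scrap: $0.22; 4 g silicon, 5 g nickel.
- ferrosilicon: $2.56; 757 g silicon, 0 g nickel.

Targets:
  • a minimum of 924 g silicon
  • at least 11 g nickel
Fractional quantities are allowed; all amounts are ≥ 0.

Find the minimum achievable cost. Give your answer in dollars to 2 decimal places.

$3.58

Let x1 = kg of pig iron, x2 = kg of return scrap, x3 = kg of ferrosilicon.
min 0.61x1 + 0.22x2 + 2.56x3 with:
  12x1 + 4x2 + 757x3 ≥ 924   (silicon)
  5x2 ≥ 11   (nickel)
  x1, x2, x3 ≥ 0.
The cheapest feasible vertex uses only return scrap, ferrosilicon; pig iron is not used. There the silicon and nickel constraints are tight.
Solving gives x2 = 2.2, x3 = 1.209.
Hence cost = 0.22·2.2 + 2.56·1.209 = $3.5790.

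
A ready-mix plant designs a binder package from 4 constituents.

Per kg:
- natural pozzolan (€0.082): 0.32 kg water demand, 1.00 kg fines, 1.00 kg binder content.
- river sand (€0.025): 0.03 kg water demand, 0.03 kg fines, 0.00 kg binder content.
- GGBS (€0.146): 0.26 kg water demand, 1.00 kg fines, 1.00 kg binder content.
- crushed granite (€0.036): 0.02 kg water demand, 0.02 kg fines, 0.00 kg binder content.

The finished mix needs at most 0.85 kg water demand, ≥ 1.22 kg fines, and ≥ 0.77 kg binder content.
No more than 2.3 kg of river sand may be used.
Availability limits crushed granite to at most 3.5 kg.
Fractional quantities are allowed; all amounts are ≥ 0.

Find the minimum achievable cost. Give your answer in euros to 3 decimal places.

€0.100

Let x1 = kg of natural pozzolan, x2 = kg of river sand, x3 = kg of GGBS, x4 = kg of crushed granite.
Minimise 0.082x1 + 0.025x2 + 0.146x3 + 0.036x4 s.t.:
  0.32x1 + 0.03x2 + 0.26x3 + 0.02x4 ≤ 0.85   (water demand)
  1x1 + 0.03x2 + 1x3 + 0.02x4 ≥ 1.22   (fines)
  1x1 + 1x3 ≥ 0.77   (binder content)
  x2 ≤ 2.3
  x4 ≤ 3.5
  x1, x2, x3, x4 ≥ 0.
The optimal basis is {natural pozzolan}; river sand, GGBS, crushed granite drop out. Binding constraint: fines.
That vertex is x1 = 1.22.
Hence cost = 0.082·1.22 = €0.10004.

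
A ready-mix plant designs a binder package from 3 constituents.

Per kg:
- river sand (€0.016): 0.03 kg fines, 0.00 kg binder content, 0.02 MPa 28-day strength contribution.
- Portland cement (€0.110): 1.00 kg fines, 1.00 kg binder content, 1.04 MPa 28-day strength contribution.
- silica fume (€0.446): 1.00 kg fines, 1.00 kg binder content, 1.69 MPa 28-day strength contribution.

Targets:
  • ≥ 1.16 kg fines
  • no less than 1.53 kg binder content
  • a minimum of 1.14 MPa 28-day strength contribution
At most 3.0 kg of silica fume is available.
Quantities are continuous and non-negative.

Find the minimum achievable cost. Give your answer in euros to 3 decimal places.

Treat it as an LP. Let x1 = kg of river sand, x2 = kg of Portland cement, x3 = kg of silica fume.
Minimise 0.016x1 + 0.11x2 + 0.446x3 subject to:
  0.03x1 + 1x2 + 1x3 ≥ 1.16   (fines)
  1x2 + 1x3 ≥ 1.53   (binder content)
  0.02x1 + 1.04x2 + 1.69x3 ≥ 1.14   (28-day strength contribution)
  x3 ≤ 3
  x1, x2, x3 ≥ 0.
The minimum-cost mix takes nothing from river sand, silica fume — only Portland cement. There the binder content constraint is tight.
So Portland cement = 1.53 kg.
Total cost: 0.11·1.53 = 0.16830.

€0.168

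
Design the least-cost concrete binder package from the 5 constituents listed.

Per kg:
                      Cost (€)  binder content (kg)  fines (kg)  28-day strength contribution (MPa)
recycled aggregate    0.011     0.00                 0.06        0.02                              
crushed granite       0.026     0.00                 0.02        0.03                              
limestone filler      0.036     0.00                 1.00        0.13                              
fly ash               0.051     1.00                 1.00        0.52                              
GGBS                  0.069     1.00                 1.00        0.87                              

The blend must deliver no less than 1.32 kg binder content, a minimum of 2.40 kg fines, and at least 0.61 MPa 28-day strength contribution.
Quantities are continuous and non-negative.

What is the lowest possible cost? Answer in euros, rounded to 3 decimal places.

€0.106

Let x1 = kg of recycled aggregate, x2 = kg of crushed granite, x3 = kg of limestone filler, x4 = kg of fly ash, x5 = kg of GGBS.
min 0.011x1 + 0.026x2 + 0.036x3 + 0.051x4 + 0.069x5 s.t.:
  1x4 + 1x5 ≥ 1.32   (binder content)
  0.06x1 + 0.02x2 + 1x3 + 1x4 + 1x5 ≥ 2.4   (fines)
  0.02x1 + 0.03x2 + 0.13x3 + 0.52x4 + 0.87x5 ≥ 0.61   (28-day strength contribution)
  x1, x2, x3, x4, x5 ≥ 0.
The cheapest feasible vertex uses only limestone filler, fly ash; recycled aggregate, crushed granite, GGBS are not used. The binder content and fines requirements are met with equality.
Solving gives x3 = 1.08, x4 = 1.32.
Cost = 0.036·1.08 + 0.051·1.32 = 0.10620.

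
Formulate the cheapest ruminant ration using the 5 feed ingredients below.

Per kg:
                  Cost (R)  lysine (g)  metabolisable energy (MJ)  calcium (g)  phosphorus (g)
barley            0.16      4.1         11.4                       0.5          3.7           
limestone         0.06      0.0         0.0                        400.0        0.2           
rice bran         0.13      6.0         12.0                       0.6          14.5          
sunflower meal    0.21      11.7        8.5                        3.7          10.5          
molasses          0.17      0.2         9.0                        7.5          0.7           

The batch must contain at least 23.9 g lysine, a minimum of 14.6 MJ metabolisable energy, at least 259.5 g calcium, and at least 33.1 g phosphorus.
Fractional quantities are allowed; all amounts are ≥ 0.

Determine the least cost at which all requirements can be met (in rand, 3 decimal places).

Let x1 = kg of barley, x2 = kg of limestone, x3 = kg of rice bran, x4 = kg of sunflower meal, x5 = kg of molasses.
Minimise 0.16x1 + 0.06x2 + 0.13x3 + 0.21x4 + 0.17x5 s.t.:
  4.1x1 + 6x3 + 11.7x4 + 0.2x5 ≥ 23.9   (lysine)
  11.4x1 + 12x3 + 8.5x4 + 9x5 ≥ 14.6   (metabolisable energy)
  0.5x1 + 400x2 + 0.6x3 + 3.7x4 + 7.5x5 ≥ 259.5   (calcium)
  3.7x1 + 0.2x2 + 14.5x3 + 10.5x4 + 0.7x5 ≥ 33.1   (phosphorus)
  x1, x2, x3, x4, x5 ≥ 0.
The optimal basis is {limestone, rice bran, sunflower meal}; barley, molasses drop out. The lysine, calcium, phosphorus requirements are met with equality.
Solving gives x2 = 0.634, x3 = 1.264, x4 = 1.394.
Objective = 0.06·0.634 + 0.13·1.264 + 0.21·1.394 = 0.49510.

R0.495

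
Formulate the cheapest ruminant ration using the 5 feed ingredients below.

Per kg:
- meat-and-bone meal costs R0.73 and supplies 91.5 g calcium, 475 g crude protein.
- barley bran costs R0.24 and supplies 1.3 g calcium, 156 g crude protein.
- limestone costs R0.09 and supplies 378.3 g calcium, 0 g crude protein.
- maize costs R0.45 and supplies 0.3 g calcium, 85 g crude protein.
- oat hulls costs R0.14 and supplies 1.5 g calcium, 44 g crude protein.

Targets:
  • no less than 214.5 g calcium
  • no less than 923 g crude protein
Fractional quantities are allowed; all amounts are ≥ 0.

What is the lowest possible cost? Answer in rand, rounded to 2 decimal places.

R1.43

Let x1 = kg of meat-and-bone meal, x2 = kg of barley bran, x3 = kg of limestone, x4 = kg of maize, x5 = kg of oat hulls.
min 0.73x1 + 0.24x2 + 0.09x3 + 0.45x4 + 0.14x5 with:
  91.5x1 + 1.3x2 + 378.3x3 + 0.3x4 + 1.5x5 ≥ 214.5   (calcium)
  475x1 + 156x2 + 85x4 + 44x5 ≥ 923   (crude protein)
  x1, x2, x3, x4, x5 ≥ 0.
The minimum-cost mix takes nothing from barley bran, maize, oat hulls — only meat-and-bone meal, limestone. There the calcium and crude protein constraints are tight.
That vertex is x1 = 1.943, x3 = 0.09702.
Cost = 0.73·1.943 + 0.09·0.09702 = 1.4271.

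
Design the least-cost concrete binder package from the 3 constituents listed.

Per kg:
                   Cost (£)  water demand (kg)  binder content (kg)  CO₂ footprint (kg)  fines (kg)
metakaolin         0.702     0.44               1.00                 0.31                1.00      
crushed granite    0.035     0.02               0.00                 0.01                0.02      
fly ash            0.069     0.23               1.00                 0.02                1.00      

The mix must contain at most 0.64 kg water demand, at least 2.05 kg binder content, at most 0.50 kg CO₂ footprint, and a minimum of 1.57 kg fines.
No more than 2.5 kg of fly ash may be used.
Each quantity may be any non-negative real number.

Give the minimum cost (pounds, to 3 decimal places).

£0.141

Treat it as an LP. Let x1 = kg of metakaolin, x2 = kg of crushed granite, x3 = kg of fly ash.
Minimise 0.702x1 + 0.035x2 + 0.069x3 with:
  0.44x1 + 0.02x2 + 0.23x3 ≤ 0.64   (water demand)
  1x1 + 1x3 ≥ 2.05   (binder content)
  0.31x1 + 0.01x2 + 0.02x3 ≤ 0.5   (CO₂ footprint)
  1x1 + 0.02x2 + 1x3 ≥ 1.57   (fines)
  x3 ≤ 2.5
  x1, x2, x3 ≥ 0.
At the optimum only fly ash is positive (metakaolin, crushed granite = 0). The binder content requirement is met with equality.
That vertex is x3 = 2.05.
Hence cost = 0.069·2.05 = £0.14145.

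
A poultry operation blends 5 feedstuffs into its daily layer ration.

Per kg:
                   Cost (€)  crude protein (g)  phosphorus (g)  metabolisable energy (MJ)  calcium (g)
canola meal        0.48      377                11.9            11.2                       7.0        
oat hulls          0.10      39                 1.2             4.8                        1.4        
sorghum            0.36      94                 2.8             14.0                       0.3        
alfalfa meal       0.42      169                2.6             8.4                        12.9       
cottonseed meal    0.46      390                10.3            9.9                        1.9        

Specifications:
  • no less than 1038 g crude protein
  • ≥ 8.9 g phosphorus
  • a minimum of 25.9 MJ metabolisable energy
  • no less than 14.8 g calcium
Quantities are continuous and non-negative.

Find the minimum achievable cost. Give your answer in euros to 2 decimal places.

Let x1 = kg of canola meal, x2 = kg of oat hulls, x3 = kg of sorghum, x4 = kg of alfalfa meal, x5 = kg of cottonseed meal.
Minimize 0.48x1 + 0.1x2 + 0.36x3 + 0.42x4 + 0.46x5 with:
  377x1 + 39x2 + 94x3 + 169x4 + 390x5 ≥ 1038   (crude protein)
  11.9x1 + 1.2x2 + 2.8x3 + 2.6x4 + 10.3x5 ≥ 8.9   (phosphorus)
  11.2x1 + 4.8x2 + 14x3 + 8.4x4 + 9.9x5 ≥ 25.9   (metabolisable energy)
  7x1 + 1.4x2 + 0.3x3 + 12.9x4 + 1.9x5 ≥ 14.8   (calcium)
  x1, x2, x3, x4, x5 ≥ 0.
The optimal basis is {canola meal, cottonseed meal}; oat hulls, sorghum, alfalfa meal drop out. There the crude protein and calcium constraints are tight.
That vertex is x1 = 1.887, x5 = 0.8375.
Hence cost = 0.48·1.887 + 0.46·0.8375 = €1.2910.

€1.29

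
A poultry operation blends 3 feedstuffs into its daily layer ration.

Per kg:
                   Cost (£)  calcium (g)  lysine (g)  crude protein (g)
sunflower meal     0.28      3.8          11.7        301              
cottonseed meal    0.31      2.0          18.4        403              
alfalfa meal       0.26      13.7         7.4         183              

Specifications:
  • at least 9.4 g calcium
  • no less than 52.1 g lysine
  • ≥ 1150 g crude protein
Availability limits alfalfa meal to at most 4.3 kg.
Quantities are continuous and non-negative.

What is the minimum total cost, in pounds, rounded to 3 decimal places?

£0.919

This is a linear program. Let x1 = kg of sunflower meal, x2 = kg of cottonseed meal, x3 = kg of alfalfa meal.
Minimize 0.28x1 + 0.31x2 + 0.26x3 subject to:
  3.8x1 + 2x2 + 13.7x3 ≥ 9.4   (calcium)
  11.7x1 + 18.4x2 + 7.4x3 ≥ 52.1   (lysine)
  301x1 + 403x2 + 183x3 ≥ 1150   (crude protein)
  x3 ≤ 4.3
  x1, x2, x3 ≥ 0.
At the optimum only cottonseed meal, alfalfa meal are positive (sunflower meal = 0). The calcium and crude protein requirements are met with equality.
That vertex is x2 = 2.723, x3 = 0.2887.
Total cost: 0.31·2.723 + 0.26·0.2887 = 0.91919.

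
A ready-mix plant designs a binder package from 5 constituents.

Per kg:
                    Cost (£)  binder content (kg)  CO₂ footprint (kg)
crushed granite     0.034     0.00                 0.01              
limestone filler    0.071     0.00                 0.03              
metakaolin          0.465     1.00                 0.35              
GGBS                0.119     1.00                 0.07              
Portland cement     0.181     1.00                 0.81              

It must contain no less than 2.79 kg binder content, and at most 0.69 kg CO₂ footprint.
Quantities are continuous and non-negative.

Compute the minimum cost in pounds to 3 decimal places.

£0.332

Let x1 = kg of crushed granite, x2 = kg of limestone filler, x3 = kg of metakaolin, x4 = kg of GGBS, x5 = kg of Portland cement.
Minimise 0.034x1 + 0.071x2 + 0.465x3 + 0.119x4 + 0.181x5 subject to:
  1x3 + 1x4 + 1x5 ≥ 2.79   (binder content)
  0.01x1 + 0.03x2 + 0.35x3 + 0.07x4 + 0.81x5 ≤ 0.69   (CO₂ footprint)
  x1, x2, x3, x4, x5 ≥ 0.
The optimal basis is {GGBS}; crushed granite, limestone filler, metakaolin, Portland cement drop out. Binding constraint: binder content.
Optimal quantities: GGBS = 2.79 kg.
Cost = 0.119·2.79 = 0.33201.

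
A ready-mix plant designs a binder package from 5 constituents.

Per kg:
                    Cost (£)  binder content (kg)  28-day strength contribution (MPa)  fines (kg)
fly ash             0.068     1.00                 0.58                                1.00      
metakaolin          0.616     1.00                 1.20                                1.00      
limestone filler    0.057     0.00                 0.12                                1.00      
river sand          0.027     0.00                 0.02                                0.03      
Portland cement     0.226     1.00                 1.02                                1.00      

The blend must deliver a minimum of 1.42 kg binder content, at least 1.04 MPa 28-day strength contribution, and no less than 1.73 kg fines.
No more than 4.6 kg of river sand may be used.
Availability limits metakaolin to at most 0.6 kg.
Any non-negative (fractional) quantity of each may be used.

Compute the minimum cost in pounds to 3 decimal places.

This is a linear program. Let x1 = kg of fly ash, x2 = kg of metakaolin, x3 = kg of limestone filler, x4 = kg of river sand, x5 = kg of Portland cement.
Minimize 0.068x1 + 0.616x2 + 0.057x3 + 0.027x4 + 0.226x5 subject to:
  1x1 + 1x2 + 1x5 ≥ 1.42   (binder content)
  0.58x1 + 1.2x2 + 0.12x3 + 0.02x4 + 1.02x5 ≥ 1.04   (28-day strength contribution)
  1x1 + 1x2 + 1x3 + 0.03x4 + 1x5 ≥ 1.73   (fines)
  x4 ≤ 4.6
  x2 ≤ 0.6
  x1, x2, x3, x4, x5 ≥ 0.
The optimal basis is {fly ash}; metakaolin, limestone filler, river sand, Portland cement drop out. There the 28-day strength contribution constraint is tight.
Optimal quantities: fly ash = 1.793 kg.
Cost = 0.068·1.793 = 0.12192.

£0.122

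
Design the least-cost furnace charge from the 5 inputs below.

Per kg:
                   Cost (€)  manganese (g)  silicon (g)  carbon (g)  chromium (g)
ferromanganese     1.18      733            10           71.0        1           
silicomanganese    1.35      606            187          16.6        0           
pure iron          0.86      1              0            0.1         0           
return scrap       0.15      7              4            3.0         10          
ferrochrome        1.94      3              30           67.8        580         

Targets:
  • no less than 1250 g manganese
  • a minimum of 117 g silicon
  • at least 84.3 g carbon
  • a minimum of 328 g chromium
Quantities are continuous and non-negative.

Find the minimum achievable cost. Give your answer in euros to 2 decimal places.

Treat it as an LP. Let x1 = kg of ferromanganese, x2 = kg of silicomanganese, x3 = kg of pure iron, x4 = kg of return scrap, x5 = kg of ferrochrome.
Minimise 1.18x1 + 1.35x2 + 0.86x3 + 0.15x4 + 1.94x5 subject to:
  733x1 + 606x2 + 1x3 + 7x4 + 3x5 ≥ 1250   (manganese)
  10x1 + 187x2 + 4x4 + 30x5 ≥ 117   (silicon)
  71x1 + 16.6x2 + 0.1x3 + 3x4 + 67.8x5 ≥ 84.3   (carbon)
  1x1 + 10x4 + 580x5 ≥ 328   (chromium)
  x1, x2, x3, x4, x5 ≥ 0.
The cheapest feasible vertex uses only ferromanganese, silicomanganese, ferrochrome; pure iron, return scrap are not used. There the manganese, silicon, chromium constraints are tight.
Solving gives x1 = 1.319, x2 = 0.4648, x5 = 0.5632.
Hence cost = 1.18·1.319 + 1.35·0.4648 + 1.94·0.5632 = €3.2765.

€3.28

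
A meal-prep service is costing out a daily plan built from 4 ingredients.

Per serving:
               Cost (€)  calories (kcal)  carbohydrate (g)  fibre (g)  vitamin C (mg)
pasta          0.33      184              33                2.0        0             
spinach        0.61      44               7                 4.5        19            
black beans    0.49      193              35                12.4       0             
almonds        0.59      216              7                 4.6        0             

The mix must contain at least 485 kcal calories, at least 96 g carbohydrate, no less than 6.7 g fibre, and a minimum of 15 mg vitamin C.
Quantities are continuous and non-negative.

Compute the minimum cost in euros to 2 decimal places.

Let x1 = servings of pasta, x2 = servings of spinach, x3 = servings of black beans, x4 = servings of almonds.
Minimise 0.33x1 + 0.61x2 + 0.49x3 + 0.59x4 subject to:
  184x1 + 44x2 + 193x3 + 216x4 ≥ 485   (calories)
  33x1 + 7x2 + 35x3 + 7x4 ≥ 96   (carbohydrate)
  2x1 + 4.5x2 + 12.4x3 + 4.6x4 ≥ 6.7   (fibre)
  19x2 ≥ 15   (vitamin C)
  x1, x2, x3, x4 ≥ 0.
At the optimum only pasta, spinach are positive (black beans, almonds = 0). Binding constraints: carbohydrate and vitamin C.
Optimal quantities: pasta = 2.742 servings, spinach = 0.7895 servings.
Objective = 0.33·2.742 + 0.61·0.7895 = 1.3865.

€1.39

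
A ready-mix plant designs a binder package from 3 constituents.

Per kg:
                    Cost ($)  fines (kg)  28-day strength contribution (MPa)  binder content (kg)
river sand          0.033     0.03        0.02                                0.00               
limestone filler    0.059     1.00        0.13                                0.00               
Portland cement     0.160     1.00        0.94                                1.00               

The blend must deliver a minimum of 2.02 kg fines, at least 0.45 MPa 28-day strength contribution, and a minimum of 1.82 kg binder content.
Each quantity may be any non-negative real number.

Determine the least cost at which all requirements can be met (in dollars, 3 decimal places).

Treat it as an LP. Let x1 = kg of river sand, x2 = kg of limestone filler, x3 = kg of Portland cement.
min 0.033x1 + 0.059x2 + 0.16x3 with:
  0.03x1 + 1x2 + 1x3 ≥ 2.02   (fines)
  0.02x1 + 0.13x2 + 0.94x3 ≥ 0.45   (28-day strength contribution)
  1x3 ≥ 1.82   (binder content)
  x1, x2, x3 ≥ 0.
The cheapest feasible vertex uses only limestone filler, Portland cement; river sand is not used. Binding constraints: fines and binder content.
That vertex is x2 = 0.2, x3 = 1.82.
Hence cost = 0.059·0.2 + 0.16·1.82 = $0.30300.

$0.303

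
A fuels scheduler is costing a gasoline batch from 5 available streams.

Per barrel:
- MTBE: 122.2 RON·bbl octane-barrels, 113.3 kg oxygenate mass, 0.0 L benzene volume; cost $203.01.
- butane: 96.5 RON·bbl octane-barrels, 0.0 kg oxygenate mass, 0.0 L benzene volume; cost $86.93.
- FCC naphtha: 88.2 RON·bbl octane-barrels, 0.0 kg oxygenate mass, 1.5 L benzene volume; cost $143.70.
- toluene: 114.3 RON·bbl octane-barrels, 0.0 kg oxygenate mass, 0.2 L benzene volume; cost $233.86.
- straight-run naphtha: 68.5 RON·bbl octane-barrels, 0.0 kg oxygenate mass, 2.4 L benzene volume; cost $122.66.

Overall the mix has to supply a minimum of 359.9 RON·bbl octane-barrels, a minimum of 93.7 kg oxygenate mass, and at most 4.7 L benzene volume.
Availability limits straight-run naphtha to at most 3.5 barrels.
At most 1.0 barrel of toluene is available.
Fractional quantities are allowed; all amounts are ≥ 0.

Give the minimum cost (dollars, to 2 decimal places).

Let x1 = barrels of MTBE, x2 = barrels of butane, x3 = barrels of FCC naphtha, x4 = barrels of toluene, x5 = barrels of straight-run naphtha.
min 203.01x1 + 86.93x2 + 143.7x3 + 233.86x4 + 122.66x5 subject to:
  122.2x1 + 96.5x2 + 88.2x3 + 114.3x4 + 68.5x5 ≥ 359.9   (octane-barrels)
  113.3x1 ≥ 93.7   (oxygenate mass)
  1.5x3 + 0.2x4 + 2.4x5 ≤ 4.7   (benzene volume)
  x5 ≤ 3.5
  x4 ≤ 1
  x1, x2, x3, x4, x5 ≥ 0.
At the optimum only MTBE, butane are positive (FCC naphtha, toluene, straight-run naphtha = 0). Binding constraints: octane-barrels and oxygenate mass.
So MTBE = 0.82701 barrels, butane = 2.6823 barrels.
Total cost: 203.01·0.82701 + 86.93·2.6823 = 401.0636.

$401.06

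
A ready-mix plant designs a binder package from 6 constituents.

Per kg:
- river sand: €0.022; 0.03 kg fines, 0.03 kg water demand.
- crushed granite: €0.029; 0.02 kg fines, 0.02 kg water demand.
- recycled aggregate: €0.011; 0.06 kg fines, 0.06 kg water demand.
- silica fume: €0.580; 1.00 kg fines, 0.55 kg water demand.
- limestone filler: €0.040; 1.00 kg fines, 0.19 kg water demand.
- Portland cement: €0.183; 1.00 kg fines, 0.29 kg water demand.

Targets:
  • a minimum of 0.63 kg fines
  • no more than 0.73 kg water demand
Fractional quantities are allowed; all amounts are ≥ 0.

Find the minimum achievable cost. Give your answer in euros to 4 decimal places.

Let x1 = kg of river sand, x2 = kg of crushed granite, x3 = kg of recycled aggregate, x4 = kg of silica fume, x5 = kg of limestone filler, x6 = kg of Portland cement.
Minimize 0.022x1 + 0.029x2 + 0.011x3 + 0.58x4 + 0.04x5 + 0.183x6 subject to:
  0.03x1 + 0.02x2 + 0.06x3 + 1x4 + 1x5 + 1x6 ≥ 0.63   (fines)
  0.03x1 + 0.02x2 + 0.06x3 + 0.55x4 + 0.19x5 + 0.29x6 ≤ 0.73   (water demand)
  x1, x2, x3, x4, x5, x6 ≥ 0.
The minimum-cost mix takes nothing from river sand, crushed granite, recycled aggregate, silica fume, Portland cement — only limestone filler. The fines requirement is met with equality.
Optimal quantities: limestone filler = 0.63 kg.
Objective = 0.04·0.63 = 0.025200.

€0.0252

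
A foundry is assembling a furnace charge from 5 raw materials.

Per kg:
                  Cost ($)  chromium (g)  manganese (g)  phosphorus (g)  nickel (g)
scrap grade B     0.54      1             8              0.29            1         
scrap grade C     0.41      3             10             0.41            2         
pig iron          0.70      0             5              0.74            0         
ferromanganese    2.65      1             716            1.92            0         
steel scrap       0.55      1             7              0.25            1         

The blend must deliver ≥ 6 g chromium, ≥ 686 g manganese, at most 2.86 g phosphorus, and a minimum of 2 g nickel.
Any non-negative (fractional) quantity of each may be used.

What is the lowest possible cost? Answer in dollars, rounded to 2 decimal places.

$3.17

Let x1 = kg of scrap grade B, x2 = kg of scrap grade C, x3 = kg of pig iron, x4 = kg of ferromanganese, x5 = kg of steel scrap.
min 0.54x1 + 0.41x2 + 0.7x3 + 2.65x4 + 0.55x5 s.t.:
  1x1 + 3x2 + 1x4 + 1x5 ≥ 6   (chromium)
  8x1 + 10x2 + 5x3 + 716x4 + 7x5 ≥ 686   (manganese)
  0.29x1 + 0.41x2 + 0.74x3 + 1.92x4 + 0.25x5 ≤ 2.86   (phosphorus)
  1x1 + 2x2 + 1x5 ≥ 2   (nickel)
  x1, x2, x3, x4, x5 ≥ 0.
At the optimum only scrap grade C, ferromanganese are positive (scrap grade B, pig iron, steel scrap = 0). Binding constraints: chromium and manganese.
Solving gives x2 = 1.688, x4 = 0.9345.
Cost = 0.41·1.688 + 2.65·0.9345 = 3.1685.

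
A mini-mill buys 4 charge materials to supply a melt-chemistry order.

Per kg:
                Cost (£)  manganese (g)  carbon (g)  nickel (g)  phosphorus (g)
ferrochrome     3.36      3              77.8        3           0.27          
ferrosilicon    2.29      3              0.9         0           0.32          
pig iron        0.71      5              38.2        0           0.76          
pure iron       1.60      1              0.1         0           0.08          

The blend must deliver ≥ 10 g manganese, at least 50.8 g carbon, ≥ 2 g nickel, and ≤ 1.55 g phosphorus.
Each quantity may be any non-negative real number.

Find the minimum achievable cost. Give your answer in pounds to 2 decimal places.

Treat it as an LP. Let x1 = kg of ferrochrome, x2 = kg of ferrosilicon, x3 = kg of pig iron, x4 = kg of pure iron.
Minimize 3.36x1 + 2.29x2 + 0.71x3 + 1.6x4 subject to:
  3x1 + 3x2 + 5x3 + 1x4 ≥ 10   (manganese)
  77.8x1 + 0.9x2 + 38.2x3 + 0.1x4 ≥ 50.8   (carbon)
  3x1 ≥ 2   (nickel)
  0.27x1 + 0.32x2 + 0.76x3 + 0.08x4 ≤ 1.55   (phosphorus)
  x1, x2, x3, x4 ≥ 0.
At the optimum only ferrochrome, pig iron are positive (ferrosilicon, pure iron = 0). Binding constraints: manganese and nickel.
Solving gives x1 = 0.6667, x3 = 1.6.
Objective = 3.36·0.6667 + 0.71·1.6 = 3.3761.

£3.38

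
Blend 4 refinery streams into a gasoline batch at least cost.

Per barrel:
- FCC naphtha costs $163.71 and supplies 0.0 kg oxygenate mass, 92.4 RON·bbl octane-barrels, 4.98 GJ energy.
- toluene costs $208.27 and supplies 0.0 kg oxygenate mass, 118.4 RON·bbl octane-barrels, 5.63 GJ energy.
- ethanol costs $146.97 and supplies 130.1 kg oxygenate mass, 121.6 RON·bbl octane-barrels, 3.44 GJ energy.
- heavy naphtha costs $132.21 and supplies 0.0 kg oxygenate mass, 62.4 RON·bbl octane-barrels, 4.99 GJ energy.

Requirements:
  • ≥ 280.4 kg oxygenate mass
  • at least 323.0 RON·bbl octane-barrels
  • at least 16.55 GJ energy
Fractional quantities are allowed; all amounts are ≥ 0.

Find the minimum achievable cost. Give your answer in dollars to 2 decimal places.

$558.81

Set it up as a linear program. Let x1 = barrels of FCC naphtha, x2 = barrels of toluene, x3 = barrels of ethanol, x4 = barrels of heavy naphtha.
min 163.71x1 + 208.27x2 + 146.97x3 + 132.21x4 with:
  130.1x3 ≥ 280.4   (oxygenate mass)
  92.4x1 + 118.4x2 + 121.6x3 + 62.4x4 ≥ 323   (octane-barrels)
  4.98x1 + 5.63x2 + 3.44x3 + 4.99x4 ≥ 16.55   (energy)
  x1, x2, x3, x4 ≥ 0.
At the optimum only ethanol, heavy naphtha are positive (FCC naphtha, toluene = 0). The oxygenate mass and energy requirements are met with equality.
That vertex is x3 = 2.1553, x4 = 1.8308.
Total cost: 146.97·2.1553 + 132.21·1.8308 = 558.8145.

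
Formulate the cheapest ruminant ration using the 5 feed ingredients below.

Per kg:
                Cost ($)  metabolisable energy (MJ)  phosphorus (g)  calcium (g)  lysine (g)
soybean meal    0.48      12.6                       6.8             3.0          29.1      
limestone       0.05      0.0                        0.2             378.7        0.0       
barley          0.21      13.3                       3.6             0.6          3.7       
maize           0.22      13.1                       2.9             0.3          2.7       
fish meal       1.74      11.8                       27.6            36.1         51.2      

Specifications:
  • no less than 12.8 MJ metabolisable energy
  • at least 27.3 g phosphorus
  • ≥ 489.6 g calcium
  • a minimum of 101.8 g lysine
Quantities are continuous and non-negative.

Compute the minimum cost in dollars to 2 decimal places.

$1.92

Let x1 = kg of soybean meal, x2 = kg of limestone, x3 = kg of barley, x4 = kg of maize, x5 = kg of fish meal.
min 0.48x1 + 0.05x2 + 0.21x3 + 0.22x4 + 1.74x5 with:
  12.6x1 + 13.3x3 + 13.1x4 + 11.8x5 ≥ 12.8   (metabolisable energy)
  6.8x1 + 0.2x2 + 3.6x3 + 2.9x4 + 27.6x5 ≥ 27.3   (phosphorus)
  3x1 + 378.7x2 + 0.6x3 + 0.3x4 + 36.1x5 ≥ 489.6   (calcium)
  29.1x1 + 3.7x3 + 2.7x4 + 51.2x5 ≥ 101.8   (lysine)
  x1, x2, x3, x4, x5 ≥ 0.
At the optimum only soybean meal, limestone, barley are positive (maize, fish meal = 0). There the phosphorus, calcium, lysine constraints are tight.
So soybean meal = 3.347 kg, limestone = 1.264 kg, barley = 1.191 kg.
Objective = 0.48·3.347 + 0.05·1.264 + 0.21·1.191 = 1.9199.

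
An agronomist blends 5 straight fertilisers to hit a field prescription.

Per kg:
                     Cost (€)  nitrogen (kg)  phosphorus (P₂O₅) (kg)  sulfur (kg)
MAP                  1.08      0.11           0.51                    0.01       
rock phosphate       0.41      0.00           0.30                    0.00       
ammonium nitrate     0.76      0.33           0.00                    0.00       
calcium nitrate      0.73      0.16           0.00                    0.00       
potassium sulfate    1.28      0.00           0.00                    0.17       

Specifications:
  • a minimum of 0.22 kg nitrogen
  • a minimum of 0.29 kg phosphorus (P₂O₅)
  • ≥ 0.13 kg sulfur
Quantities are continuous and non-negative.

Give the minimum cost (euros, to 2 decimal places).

€1.88

This is a linear program. Let x1 = kg of MAP, x2 = kg of rock phosphate, x3 = kg of ammonium nitrate, x4 = kg of calcium nitrate, x5 = kg of potassium sulfate.
Minimise 1.08x1 + 0.41x2 + 0.76x3 + 0.73x4 + 1.28x5 with:
  0.11x1 + 0.33x3 + 0.16x4 ≥ 0.22   (nitrogen)
  0.51x1 + 0.3x2 ≥ 0.29   (phosphorus (P₂O₅))
  0.01x1 + 0.17x5 ≥ 0.13   (sulfur)
  x1, x2, x3, x4, x5 ≥ 0.
The minimum-cost mix takes nothing from MAP, calcium nitrate — only rock phosphate, ammonium nitrate, potassium sulfate. Binding constraints: nitrogen, phosphorus (P₂O₅), sulfur.
Solving gives x2 = 0.9667, x3 = 0.6667, x5 = 0.7647.
Cost = 0.41·0.9667 + 0.76·0.6667 + 1.28·0.7647 = 1.8819.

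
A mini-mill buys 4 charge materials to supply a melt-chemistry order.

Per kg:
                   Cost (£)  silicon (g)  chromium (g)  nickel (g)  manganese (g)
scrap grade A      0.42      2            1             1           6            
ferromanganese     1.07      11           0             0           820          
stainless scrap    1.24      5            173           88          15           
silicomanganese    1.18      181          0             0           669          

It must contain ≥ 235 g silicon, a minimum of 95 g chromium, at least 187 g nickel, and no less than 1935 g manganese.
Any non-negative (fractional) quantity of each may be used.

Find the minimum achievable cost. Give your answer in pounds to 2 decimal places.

Set it up as a linear program. Let x1 = kg of scrap grade A, x2 = kg of ferromanganese, x3 = kg of stainless scrap, x4 = kg of silicomanganese.
min 0.42x1 + 1.07x2 + 1.24x3 + 1.18x4 subject to:
  2x1 + 11x2 + 5x3 + 181x4 ≥ 235   (silicon)
  1x1 + 173x3 ≥ 95   (chromium)
  1x1 + 88x3 ≥ 187   (nickel)
  6x1 + 820x2 + 15x3 + 669x4 ≥ 1935   (manganese)
  x1, x2, x3, x4 ≥ 0.
The minimum-cost mix takes nothing from scrap grade A — only ferromanganese, stainless scrap, silicomanganese. There the silicon, nickel, manganese constraints are tight.
Solving gives x2 = 1.378, x3 = 2.125, x4 = 1.156.
Total cost: 1.07·1.378 + 1.24·2.125 + 1.18·1.156 = 5.4735.

£5.47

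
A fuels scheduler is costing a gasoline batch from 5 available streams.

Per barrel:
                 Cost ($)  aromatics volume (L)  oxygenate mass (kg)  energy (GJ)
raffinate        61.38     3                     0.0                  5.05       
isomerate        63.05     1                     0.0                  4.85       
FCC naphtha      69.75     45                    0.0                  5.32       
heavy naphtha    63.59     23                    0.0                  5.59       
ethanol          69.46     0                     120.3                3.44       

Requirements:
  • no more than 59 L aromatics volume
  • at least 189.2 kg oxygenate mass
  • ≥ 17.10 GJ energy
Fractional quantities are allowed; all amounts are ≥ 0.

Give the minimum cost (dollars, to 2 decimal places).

$242.22

Let x1 = barrels of raffinate, x2 = barrels of isomerate, x3 = barrels of FCC naphtha, x4 = barrels of heavy naphtha, x5 = barrels of ethanol.
Minimise 61.38x1 + 63.05x2 + 69.75x3 + 63.59x4 + 69.46x5 s.t.:
  3x1 + 1x2 + 45x3 + 23x4 ≤ 59   (aromatics volume)
  120.3x5 ≥ 189.2   (oxygenate mass)
  5.05x1 + 4.85x2 + 5.32x3 + 5.59x4 + 3.44x5 ≥ 17.1   (energy)
  x1, x2, x3, x4, x5 ≥ 0.
The optimal basis is {heavy naphtha, ethanol}; raffinate, isomerate, FCC naphtha drop out. The oxygenate mass and energy requirements are met with equality.
That vertex is x4 = 2.0912, x5 = 1.5727.
Total cost: 63.59·2.0912 + 69.46·1.5727 = 242.2192.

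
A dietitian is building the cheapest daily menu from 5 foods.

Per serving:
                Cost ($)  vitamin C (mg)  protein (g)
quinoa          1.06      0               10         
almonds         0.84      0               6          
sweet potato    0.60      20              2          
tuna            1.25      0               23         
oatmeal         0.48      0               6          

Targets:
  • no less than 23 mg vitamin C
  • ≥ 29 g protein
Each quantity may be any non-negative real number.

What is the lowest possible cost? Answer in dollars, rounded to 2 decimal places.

Treat it as an LP. Let x1 = servings of quinoa, x2 = servings of almonds, x3 = servings of sweet potato, x4 = servings of tuna, x5 = servings of oatmeal.
Minimize 1.06x1 + 0.84x2 + 0.6x3 + 1.25x4 + 0.48x5 with:
  20x3 ≥ 23   (vitamin C)
  10x1 + 6x2 + 2x3 + 23x4 + 6x5 ≥ 29   (protein)
  x1, x2, x3, x4, x5 ≥ 0.
The minimum-cost mix takes nothing from quinoa, almonds, oatmeal — only sweet potato, tuna. There the vitamin C and protein constraints are tight.
So sweet potato = 1.15 servings, tuna = 1.161 servings.
Hence cost = 0.6·1.15 + 1.25·1.161 = $2.1413.

$2.14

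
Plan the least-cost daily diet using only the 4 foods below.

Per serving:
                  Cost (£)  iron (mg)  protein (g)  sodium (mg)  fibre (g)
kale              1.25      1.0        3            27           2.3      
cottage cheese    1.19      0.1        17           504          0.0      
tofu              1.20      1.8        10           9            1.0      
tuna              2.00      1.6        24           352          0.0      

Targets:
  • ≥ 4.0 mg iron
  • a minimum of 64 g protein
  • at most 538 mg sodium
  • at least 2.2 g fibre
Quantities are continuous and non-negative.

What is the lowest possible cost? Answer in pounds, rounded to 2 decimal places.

£6.40

Let x1 = servings of kale, x2 = servings of cottage cheese, x3 = servings of tofu, x4 = servings of tuna.
Minimize 1.25x1 + 1.19x2 + 1.2x3 + 2x4 subject to:
  1x1 + 0.1x2 + 1.8x3 + 1.6x4 ≥ 4   (iron)
  3x1 + 17x2 + 10x3 + 24x4 ≥ 64   (protein)
  27x1 + 504x2 + 9x3 + 352x4 ≤ 538   (sodium)
  2.3x1 + 1x3 ≥ 2.2   (fibre)
  x1, x2, x3, x4 ≥ 0.
The optimal basis is {tofu, tuna}; kale, cottage cheese drop out. There the protein and sodium constraints are tight.
So tofu = 2.91 servings, tuna = 1.454 servings.
Hence cost = 1.2·2.91 + 2·1.454 = £6.4000.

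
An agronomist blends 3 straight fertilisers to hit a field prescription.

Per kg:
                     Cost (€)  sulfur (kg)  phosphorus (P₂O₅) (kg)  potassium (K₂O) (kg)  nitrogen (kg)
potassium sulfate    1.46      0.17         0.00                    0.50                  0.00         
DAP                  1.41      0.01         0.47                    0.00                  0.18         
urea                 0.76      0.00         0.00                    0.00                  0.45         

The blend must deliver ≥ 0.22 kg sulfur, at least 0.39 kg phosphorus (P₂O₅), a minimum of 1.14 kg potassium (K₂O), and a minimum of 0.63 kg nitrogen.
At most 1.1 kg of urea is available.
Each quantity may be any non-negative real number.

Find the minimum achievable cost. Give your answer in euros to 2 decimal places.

Treat it as an LP. Let x1 = kg of potassium sulfate, x2 = kg of DAP, x3 = kg of urea.
Minimize 1.46x1 + 1.41x2 + 0.76x3 s.t.:
  0.17x1 + 0.01x2 ≥ 0.22   (sulfur)
  0.47x2 ≥ 0.39   (phosphorus (P₂O₅))
  0.5x1 ≥ 1.14   (potassium (K₂O))
  0.18x2 + 0.45x3 ≥ 0.63   (nitrogen)
  x3 ≤ 1.1
  x1, x2, x3 ≥ 0.
All 3 inputs are positive at the optimum. The phosphorus (P₂O₅), potassium (K₂O), nitrogen requirements are met with equality.
Optimal quantities: potassium sulfate = 2.28 kg, DAP = 0.8298 kg, urea = 1.068 kg.
Cost = 1.46·2.28 + 1.41·0.8298 + 0.76·1.068 = 5.3105.

€5.31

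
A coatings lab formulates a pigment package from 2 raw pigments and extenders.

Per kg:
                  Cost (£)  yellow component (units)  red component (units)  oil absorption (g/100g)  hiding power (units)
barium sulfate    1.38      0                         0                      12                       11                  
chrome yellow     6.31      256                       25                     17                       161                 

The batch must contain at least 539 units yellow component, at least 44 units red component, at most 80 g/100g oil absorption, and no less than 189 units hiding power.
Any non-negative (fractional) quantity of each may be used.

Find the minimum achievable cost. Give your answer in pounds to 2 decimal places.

Let x1 = kg of barium sulfate, x2 = kg of chrome yellow.
Minimise 1.38x1 + 6.31x2 subject to:
  256x2 ≥ 539   (yellow component)
  25x2 ≥ 44   (red component)
  12x1 + 17x2 ≤ 80   (oil absorption)
  11x1 + 161x2 ≥ 189   (hiding power)
  x1, x2 ≥ 0.
The optimal basis is {chrome yellow}; barium sulfate drops out. There the yellow component constraint is tight.
That vertex is x2 = 2.1055.
Objective = 6.31·2.1055 = 13.2857.

£13.29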